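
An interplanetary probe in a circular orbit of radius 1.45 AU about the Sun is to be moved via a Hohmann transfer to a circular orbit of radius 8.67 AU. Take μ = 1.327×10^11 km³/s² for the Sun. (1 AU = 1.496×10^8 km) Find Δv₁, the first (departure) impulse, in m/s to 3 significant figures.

In km: r₁ = 1.45 × 1.496×10^8 = 2.1692×10^8 km; r₂ = 8.67 × 1.496×10^8 = 1.297032×10^9 km.
The Hohmann ellipse has a_t = (r₁ + r₂)/2 = 7.56976×10^8 km.
On the circular orbit at r = 2.1692×10^8 km, v_c = √(μ/r) = 24.734 km/s.
Vis-viva on the transfer ellipse at r = 2.1692×10^8 km gives v_t = √[μ(2/r − 1/a_t)] = 32.376 km/s.
Δv₁ = |v_t − v_c| = |32.376 − 24.734| = 7.642 km/s.

Δv₁ = 7640 m/s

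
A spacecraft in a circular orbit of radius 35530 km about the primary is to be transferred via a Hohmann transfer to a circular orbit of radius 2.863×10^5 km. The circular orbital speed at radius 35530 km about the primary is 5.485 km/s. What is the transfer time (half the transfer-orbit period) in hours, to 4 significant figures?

From the circular-orbit relation v² = μ/r at r = 35530 km: μ = v²r = (5.485)² × 35530 = 1.06893×10^6 km³/s².
Transfer-ellipse semi-major axis a_t = (r₁ + r₂)/2 = (35530 + 2.863×10^5)/2 = 1.60915×10^5 km.
By Kepler's third law the transfer-orbit period is T = 2π√(a_t³/μ), so t = T/2 = 1.9614×10^5 s.
Converting: 1.9614×10^5 s ÷ 3600 s/hour = 54.48 hours.

t = 54.48 hours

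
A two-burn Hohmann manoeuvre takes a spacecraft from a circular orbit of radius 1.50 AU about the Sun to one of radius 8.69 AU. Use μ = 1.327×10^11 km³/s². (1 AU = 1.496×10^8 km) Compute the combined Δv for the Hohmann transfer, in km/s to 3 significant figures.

In km: r₁ = 1.50 × 1.496×10^8 = 2.244×10^8 km; r₂ = 8.69 × 1.496×10^8 = 1.300024×10^9 km.
Semi-major axis of the transfer orbit: a_t = (2.244×10^8 + 1.300024×10^9)/2 = 7.62212×10^8 km.
Circular speed at r₁: v₁ = √(μ/r₁) = √(1.327×10^11/2.244×10^8) = 24.318 km/s.
On the transfer ellipse at r₁, vis-viva gives v_p = √[μ(2/r₁ − 1/a_t)] = 31.759 km/s.
First burn Δv₁ = |v_p − v₁| = 7.441 km/s.
At r₂, v₂ = √(μ/r₂) = 10.103 km/s.
Transfer-orbit speed at r₂: v_a = √[μ(2/r₂ − 1/a_t)] = 5.4819 km/s.
Second burn Δv₂ = |v₂ − v_a| = 4.621 km/s.
Δv = Δv₁ + Δv₂ = 7.441 + 4.621 = 12.06 km/s.

Δv = 12.1 km/s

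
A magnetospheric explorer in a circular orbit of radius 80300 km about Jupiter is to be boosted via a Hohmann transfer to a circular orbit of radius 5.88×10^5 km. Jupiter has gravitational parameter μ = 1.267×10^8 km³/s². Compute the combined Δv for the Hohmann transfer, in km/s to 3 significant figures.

Δv = 20.5 km/s

Transfer-ellipse semi-major axis a_t = (r₁ + r₂)/2 = (80300 + 5.880×10^5)/2 = 3.3415×10^5 km.
Circular speed at r₁: v₁ = √(μ/r₁) = √(1.267×10^8/80300) = 39.72 km/s.
On the transfer ellipse at r₁, vis-viva equation gives v_p = √[μ(2/r₁ − 1/a_t)] = 52.69 km/s.
First burn Δv₁ = |v_p − v₁| = 12.97 km/s.
At r₂, v₂ = √(μ/r₂) = 14.679 km/s.
Transfer-orbit speed at r₂: v_a = √[μ(2/r₂ − 1/a_t)] = 7.1959 km/s.
Second burn Δv₂ = |v₂ − v_a| = 7.483 km/s.
Total Δv = Δv₁ + Δv₂ = 20.45 km/s.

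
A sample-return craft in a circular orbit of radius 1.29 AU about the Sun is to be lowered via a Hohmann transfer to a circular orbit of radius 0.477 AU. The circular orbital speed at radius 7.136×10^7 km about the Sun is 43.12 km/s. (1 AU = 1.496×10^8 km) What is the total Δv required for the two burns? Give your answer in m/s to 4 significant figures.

Δv = 15940 m/s

From the circular-orbit relation v² = μ/r at r = 7.136×10^7 km: μ = v²r = (43.12)² × 7.136×10^7 = 1.32682×10^11 km³/s².
In km: r₁ = 1.29 × 1.496×10^8 = 1.92984×10^8 km; r₂ = 0.477 × 1.496×10^8 = 7.13592×10^7 km.
Semi-major axis of the transfer orbit: a_t = (1.92984×10^8 + 7.13592×10^7)/2 = 1.321716×10^8 km.
At r₁ the circular-orbit speed is v₁ = √(μ/r₁) = 26.2208 km/s.
On the transfer ellipse at r₁, vis-viva gives v_a = √[μ(2/r₁ − 1/a_t)] = 19.2664 km/s.
First burn Δv₁ = |v_a − v₁| = 6.954 km/s.
Circular speed at r₂: v₂ = √(μ/r₂) = 43.120 km/s.
Transfer-orbit speed at r₂: v_p = √[μ(2/r₂ − 1/a_t)] = 52.104 km/s.
Second burn Δv₂ = |v₂ − v_p| = 8.984 km/s.
Total Δv = Δv₁ + Δv₂ = 15.94 km/s.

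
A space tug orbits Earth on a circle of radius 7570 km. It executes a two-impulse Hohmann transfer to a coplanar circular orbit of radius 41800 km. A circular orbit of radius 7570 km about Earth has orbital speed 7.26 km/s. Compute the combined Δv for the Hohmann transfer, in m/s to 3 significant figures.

Δv = 3570 m/s

From the circular-orbit relation v² = μ/r at r = 7570 km: μ = v²r = (7.26)² × 7570 = 3.98997×10^5 km³/s².
Transfer-ellipse semi-major axis a_t = (r₁ + r₂)/2 = (7570 + 41800)/2 = 24685 km.
At r₁ the circular-orbit speed is v₁ = √(μ/r₁) = 7.260 km/s.
Transfer-orbit speed at r₁ (vis-viva): v_p = √[μ(2/r₁ − 1/a_t)] = 9.447 km/s.
First burn Δv₁ = |v_p − v₁| = 2.187 km/s.
At r₂, v₂ = √(μ/r₂) = 3.090 km/s.
Transfer-orbit speed at r₂: v_a = √[μ(2/r₂ − 1/a_t)] = 1.711 km/s.
Second burn Δv₂ = |v₂ − v_a| = 1.379 km/s.
Total Δv = Δv₁ + Δv₂ = 3.566 km/s.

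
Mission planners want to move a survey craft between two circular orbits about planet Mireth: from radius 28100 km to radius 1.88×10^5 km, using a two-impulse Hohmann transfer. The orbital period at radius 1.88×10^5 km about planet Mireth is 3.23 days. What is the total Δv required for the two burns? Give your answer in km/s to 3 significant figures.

Δv = 5.57 km/s

From Kepler's third law T² = 4π²r³/μ at r = 1.88×10^5 km, T = 3.23 days = 3.23 × 86400 s = 2.79072×10^5 s: μ = 4π²r³/T² = 3.36822×10^6 km³/s².
The Hohmann ellipse has a_t = (r₁ + r₂)/2 = 1.0805×10^5 km.
Circular speed at r₁: v₁ = √(μ/r₁) = √(3.36822×10^6/28100) = 10.9483 km/s.
Transfer-orbit speed at r₁ (v² = μ(2/r − 1/a)): v_p = √[μ(2/r₁ − 1/a_t)] = 14.4415 km/s.
First burn Δv₁ = |v_p − v₁| = 3.493 km/s.
At r₂, v₂ = √(μ/r₂) = 4.233 km/s.
Transfer-orbit speed at r₂: v_a = √[μ(2/r₂ − 1/a_t)] = 2.159 km/s.
Second burn Δv₂ = |v₂ − v_a| = 2.074 km/s.
Δv = Δv₁ + Δv₂ = 3.493 + 2.074 = 5.567 km/s.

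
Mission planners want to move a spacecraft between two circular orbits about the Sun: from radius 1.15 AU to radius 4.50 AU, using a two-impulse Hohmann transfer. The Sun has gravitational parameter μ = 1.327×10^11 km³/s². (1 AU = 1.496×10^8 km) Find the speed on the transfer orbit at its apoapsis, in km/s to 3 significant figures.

In km: r₁ = 1.15 × 1.496×10^8 = 1.7204×10^8 km; r₂ = 4.50 × 1.496×10^8 = 6.732×10^8 km.
Transfer-ellipse semi-major axis a_t = (r₁ + r₂)/2 = (1.7204×10^8 + 6.732×10^8)/2 = 4.2262×10^8 km.
At apoapsis, r = 6.732×10^8 km.
Vis-viva: v = √[μ(2/r − 1/a_t)] = √[1.327×10^11 × (2/6.732×10^8 − 1/4.2262×10^8)] = 8.958 km/s.

v = 8.96 km/s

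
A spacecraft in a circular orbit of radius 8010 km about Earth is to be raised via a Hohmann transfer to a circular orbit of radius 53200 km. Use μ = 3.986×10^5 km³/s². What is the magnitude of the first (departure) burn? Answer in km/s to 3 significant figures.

Transfer-ellipse semi-major axis a_t = (r₁ + r₂)/2 = (8010 + 53200)/2 = 30605 km.
On the circular orbit at r = 8010 km, v_c = √(μ/r) = 7.0543 km/s.
Vis-viva on the transfer ellipse at r = 8010 km gives v_t = √[μ(2/r − 1/a_t)] = 9.3006 km/s.
Δv₁ = |v_t − v_c| = |9.3006 − 7.0543| = 2.246 km/s.

Δv₁ = 2.25 km/s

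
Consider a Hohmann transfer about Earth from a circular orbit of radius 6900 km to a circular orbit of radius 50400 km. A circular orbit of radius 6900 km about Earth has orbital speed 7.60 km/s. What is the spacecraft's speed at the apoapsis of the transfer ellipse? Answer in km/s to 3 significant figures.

v = 1.38 km/s

From the circular-orbit relation v² = μ/r at r = 6900 km: μ = v²r = (7.60)² × 6900 = 3.98544×10^5 km³/s².
The Hohmann ellipse has a_t = (r₁ + r₂)/2 = 28650 km.
At apoapsis, r = 50400 km.
Vis-viva: v = √[μ(2/r − 1/a_t)] = √[3.98544×10^5 × (2/50400 − 1/28650)] = 1.380 km/s.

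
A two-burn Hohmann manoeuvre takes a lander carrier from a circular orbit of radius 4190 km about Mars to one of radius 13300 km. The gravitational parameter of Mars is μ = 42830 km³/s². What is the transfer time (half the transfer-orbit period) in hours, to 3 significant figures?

The Hohmann ellipse has a_t = (r₁ + r₂)/2 = 8745 km.
Half the transfer-orbit period gives t = π√(a_t³/μ) = 12410 s.
Converting: 12410 s ÷ 3600 s/hour = 3.45 hours.

t = 3.45 hours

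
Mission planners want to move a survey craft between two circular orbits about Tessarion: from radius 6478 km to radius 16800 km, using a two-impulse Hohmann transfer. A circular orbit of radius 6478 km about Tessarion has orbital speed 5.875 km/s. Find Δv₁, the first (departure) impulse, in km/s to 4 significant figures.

From the circular-orbit relation v² = μ/r at r = 6478 km: μ = v²r = (5.875)² × 6478 = 2.23592×10^5 km³/s².
Transfer-ellipse semi-major axis a_t = (r₁ + r₂)/2 = (6478 + 16800)/2 = 11639 km.
Circular speed at r = 6478 km: v_c = √(μ/r) = 5.875 km/s.
Transfer-orbit speed at the same r (vis-viva, a = a_t): v_t = √[μ(2/r − 1/a_t)] = 7.058 km/s.
Δv₁ = |v_t − v_c| = |7.058 − 5.875| = 1.183 km/s.

Δv₁ = 1.183 km/s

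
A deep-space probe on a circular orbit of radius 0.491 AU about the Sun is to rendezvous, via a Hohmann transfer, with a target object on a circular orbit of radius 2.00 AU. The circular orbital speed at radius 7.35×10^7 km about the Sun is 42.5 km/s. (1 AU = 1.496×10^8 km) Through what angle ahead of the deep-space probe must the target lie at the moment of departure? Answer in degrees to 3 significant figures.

φ = 91.5°

From the circular-orbit relation v² = μ/r at r = 7.35×10^7 km: μ = v²r = (42.5)² × 7.35×10^7 = 1.32759×10^11 km³/s².
In km: r₁ = 0.491 × 1.496×10^8 = 7.34536×10^7 km; r₂ = 2.00 × 1.496×10^8 = 2.992×10^8 km.
The Hohmann ellipse has a_t = (r₁ + r₂)/2 = 1.863268×10^8 km.
Transfer time t = π√(a_t³/μ) = 2.193×10^7 s.
The target's mean motion on its circular orbit is ω₂ = √(μ/r₂³) = 7.040×10^-8 rad/s.
Angle swept by the target during transfer: ω₂·t = 1.544 rad = 88.46°.
The deep-space probe traverses 180° on the transfer ellipse, so the target must lead by 180° − 88.46° = 91.5°.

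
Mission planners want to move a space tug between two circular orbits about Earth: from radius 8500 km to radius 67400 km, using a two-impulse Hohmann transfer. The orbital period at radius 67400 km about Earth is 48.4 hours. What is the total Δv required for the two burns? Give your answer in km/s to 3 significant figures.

From Kepler's third law T² = 4π²r³/μ at r = 67400 km, T = 48.4 hours = 48.4 × 3600 s = 1.7424×10^5 s: μ = 4π²r³/T² = 3.98147×10^5 km³/s².
Semi-major axis of the transfer orbit: a_t = (8500 + 67400)/2 = 37950 km.
Circular speed at r₁: v₁ = √(μ/r₁) = √(3.98147×10^5/8500) = 6.844 km/s.
On the transfer ellipse at r₁, v² = μ(2/r − 1/a) gives v_p = √[μ(2/r₁ − 1/a_t)] = 9.121 km/s.
First burn Δv₁ = |v_p − v₁| = 2.277 km/s.
Circular speed at r₂: v₂ = √(μ/r₂) = 2.430 km/s.
Transfer-orbit speed at r₂: v_a = √[μ(2/r₂ − 1/a_t)] = 1.150 km/s.
Second burn Δv₂ = |v₂ − v_a| = 1.280 km/s.
Δv = Δv₁ + Δv₂ = 2.277 + 1.280 = 3.557 km/s.

Δv = 3.56 km/s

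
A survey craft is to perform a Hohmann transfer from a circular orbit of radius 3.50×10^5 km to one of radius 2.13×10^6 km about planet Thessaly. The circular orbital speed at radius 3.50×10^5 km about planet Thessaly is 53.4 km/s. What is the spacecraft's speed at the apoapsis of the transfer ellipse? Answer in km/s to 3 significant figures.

From the circular-orbit relation v² = μ/r at r = 3.50×10^5 km: μ = v²r = (53.4)² × 3.50×10^5 = 9.98046×10^8 km³/s².
Transfer-ellipse semi-major axis a_t = (r₁ + r₂)/2 = (3.500×10^5 + 2.130×10^6)/2 = 1.240×10^6 km.
At apoapsis, r = 2.130×10^6 km.
Applying v² = μ(2/r − 1/a_t): v = 11.50 km/s.

v = 11.5 km/s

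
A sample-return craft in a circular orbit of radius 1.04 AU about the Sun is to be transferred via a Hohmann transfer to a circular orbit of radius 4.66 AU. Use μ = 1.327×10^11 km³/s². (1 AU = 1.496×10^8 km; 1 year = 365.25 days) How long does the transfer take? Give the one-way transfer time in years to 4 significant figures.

In km: r₁ = 1.04 × 1.496×10^8 = 1.55584×10^8 km; r₂ = 4.66 × 1.496×10^8 = 6.97136×10^8 km.
Transfer-ellipse semi-major axis a_t = (r₁ + r₂)/2 = (1.55584×10^8 + 6.97136×10^8)/2 = 4.2636×10^8 km.
By Kepler's third law the transfer-orbit period is T = 2π√(a_t³/μ), so t = T/2 = 7.592×10^7 s.
Converting: 7.592×10^7 s ÷ 3.15576×10^7 s/year (365.25 × 86400) = 2.406 years.

t = 2.406 years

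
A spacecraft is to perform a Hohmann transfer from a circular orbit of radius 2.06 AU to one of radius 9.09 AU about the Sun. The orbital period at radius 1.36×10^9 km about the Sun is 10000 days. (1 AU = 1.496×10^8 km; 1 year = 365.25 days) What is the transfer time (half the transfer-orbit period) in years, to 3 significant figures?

t = 6.57 years

From Kepler's third law T² = 4π²r³/μ at r = 1.36×10^9 km, T = 10000 days = 10000 × 86400 s = 8.640×10^8 s: μ = 4π²r³/T² = 1.33030×10^11 km³/s².
In km: r₁ = 2.06 × 1.496×10^8 = 3.08176×10^8 km; r₂ = 9.09 × 1.496×10^8 = 1.359864×10^9 km.
Semi-major axis of the transfer orbit: a_t = (3.08176×10^8 + 1.359864×10^9)/2 = 8.3402×10^8 km.
Transfer time t = π√(a_t³/μ) = π√((8.3402×10^8)³ / 1.33030×10^11) = 2.0746×10^8 s.
Converting: 2.0746×10^8 s ÷ 3.15576×10^7 s/year (365.25 × 86400) = 6.57 years.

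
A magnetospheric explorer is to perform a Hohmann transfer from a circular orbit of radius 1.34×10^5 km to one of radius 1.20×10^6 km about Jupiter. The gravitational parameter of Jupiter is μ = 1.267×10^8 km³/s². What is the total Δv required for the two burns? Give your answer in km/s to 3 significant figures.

The Hohmann ellipse has a_t = (r₁ + r₂)/2 = 6.670×10^5 km.
At r₁ the circular-orbit speed is v₁ = √(μ/r₁) = 30.75 km/s.
Transfer-orbit speed at r₁ (vis-viva): v_p = √[μ(2/r₁ − 1/a_t)] = 41.24 km/s.
First burn Δv₁ = |v_p − v₁| = 10.49 km/s.
Circular speed at r₂: v₂ = √(μ/r₂) = 10.2754 km/s.
Transfer-orbit speed at r₂: v_a = √[μ(2/r₂ − 1/a_t)] = 4.60561 km/s.
Second burn Δv₂ = |v₂ − v_a| = 5.670 km/s.
Δv = Δv₁ + Δv₂ = 10.49 + 5.670 = 16.16 km/s.

Δv = 16.2 km/s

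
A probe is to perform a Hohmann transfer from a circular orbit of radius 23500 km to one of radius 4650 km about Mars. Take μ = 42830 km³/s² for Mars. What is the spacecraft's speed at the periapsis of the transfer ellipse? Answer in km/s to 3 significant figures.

v = 3.92 km/s

The Hohmann ellipse has a_t = (r₁ + r₂)/2 = 14075 km.
At periapsis, r = 4650 km.
Applying v² = μ(2/r − 1/a_t): v = 3.922 km/s.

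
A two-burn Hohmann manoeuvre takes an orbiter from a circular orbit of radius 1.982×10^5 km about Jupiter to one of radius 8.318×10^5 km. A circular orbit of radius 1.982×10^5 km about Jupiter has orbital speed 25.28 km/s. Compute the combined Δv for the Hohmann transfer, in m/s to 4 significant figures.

From the circular-orbit relation v² = μ/r at r = 1.982×10^5 km: μ = v²r = (25.28)² × 1.982×10^5 = 1.26665×10^8 km³/s².
Transfer-ellipse semi-major axis a_t = (r₁ + r₂)/2 = (1.982×10^5 + 8.318×10^5)/2 = 5.150×10^5 km.
At r₁ the circular-orbit speed is v₁ = √(μ/r₁) = 25.280 km/s.
Transfer-orbit speed at r₁ (vis-viva): v_p = √[μ(2/r₁ − 1/a_t)] = 32.128 km/s.
First burn Δv₁ = |v_p − v₁| = 6.848 km/s.
At r₂, v₂ = √(μ/r₂) = 12.34 km/s.
Transfer-orbit speed at r₂: v_a = √[μ(2/r₂ − 1/a_t)] = 7.655 km/s.
Second burn Δv₂ = |v₂ − v_a| = 4.685 km/s.
Total Δv = Δv₁ + Δv₂ = 11.53 km/s.

Δv = 11530 m/s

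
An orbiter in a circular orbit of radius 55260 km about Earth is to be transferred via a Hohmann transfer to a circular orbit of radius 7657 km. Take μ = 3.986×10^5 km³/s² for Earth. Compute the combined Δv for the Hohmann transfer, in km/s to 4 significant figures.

Δv = 3.708 km/s

Transfer-ellipse semi-major axis a_t = (r₁ + r₂)/2 = (55260 + 7657)/2 = 31458.5 km.
Circular speed at r₁: v₁ = √(μ/r₁) = √(3.986×10^5/55260) = 2.6857 km/s.
Transfer-orbit speed at r₁ (vis-viva equation): v_a = √[μ(2/r₁ − 1/a_t)] = 1.3250 km/s.
First burn Δv₁ = |v_a − v₁| = 1.3607 km/s.
Circular speed at r₂: v₂ = √(μ/r₂) = 7.21505 km/s.
Transfer-orbit speed at r₂: v_p = √[μ(2/r₂ − 1/a_t)] = 9.56259 km/s.
Second burn Δv₂ = |v₂ − v_p| = 2.3475 km/s.
Total Δv = Δv₁ + Δv₂ = 3.708 km/s.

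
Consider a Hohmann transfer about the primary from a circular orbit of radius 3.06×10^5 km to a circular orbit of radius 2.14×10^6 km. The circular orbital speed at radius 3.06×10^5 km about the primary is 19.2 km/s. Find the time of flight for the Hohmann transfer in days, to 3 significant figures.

From the circular-orbit relation v² = μ/r at r = 3.06×10^5 km: μ = v²r = (19.2)² × 3.06×10^5 = 1.12804×10^8 km³/s².
Semi-major axis of the transfer orbit: a_t = (3.060×10^5 + 2.140×10^6)/2 = 1.223×10^6 km.
By Kepler's third law the transfer-orbit period is T = 2π√(a_t³/μ), so t = T/2 = 4.001×10^5 s.
Converting: 4.001×10^5 s ÷ 86400 s/day = 4.63 days.

t = 4.63 days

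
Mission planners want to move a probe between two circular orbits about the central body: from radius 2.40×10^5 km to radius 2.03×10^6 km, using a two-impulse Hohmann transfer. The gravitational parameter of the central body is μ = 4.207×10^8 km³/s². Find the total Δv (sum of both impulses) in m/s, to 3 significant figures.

Δv = 21900 m/s

The Hohmann ellipse has a_t = (r₁ + r₂)/2 = 1.135×10^6 km.
At r₁ the circular-orbit speed is v₁ = √(μ/r₁) = 41.87 km/s.
On the transfer ellipse at r₁, vis-viva gives v_p = √[μ(2/r₁ − 1/a_t)] = 55.99 km/s.
First burn Δv₁ = |v_p − v₁| = 14.12 km/s.
At r₂, v₂ = √(μ/r₂) = 14.396 km/s.
Transfer-orbit speed at r₂: v_a = √[μ(2/r₂ − 1/a_t)] = 6.6198 km/s.
Second burn Δv₂ = |v₂ − v_a| = 7.776 km/s.
Total Δv = Δv₁ + Δv₂ = 21.90 km/s.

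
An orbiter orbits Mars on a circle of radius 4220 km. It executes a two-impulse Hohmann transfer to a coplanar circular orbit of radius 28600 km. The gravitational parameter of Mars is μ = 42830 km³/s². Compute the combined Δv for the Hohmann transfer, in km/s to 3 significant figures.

Transfer-ellipse semi-major axis a_t = (r₁ + r₂)/2 = (4220 + 28600)/2 = 16410 km.
Circular speed at r₁: v₁ = √(μ/r₁) = √(42830/4220) = 3.186 km/s.
Transfer-orbit speed at r₁ (vis-viva): v_p = √[μ(2/r₁ − 1/a_t)] = 4.206 km/s.
First burn Δv₁ = |v_p − v₁| = 1.020 km/s.
At r₂, v₂ = √(μ/r₂) = 1.22375 km/s.
Transfer-orbit speed at r₂: v_a = √[μ(2/r₂ − 1/a_t)] = 0.620573 km/s.
Second burn Δv₂ = |v₂ − v_a| = 0.6032 km/s.
Δv = Δv₁ + Δv₂ = 1.020 + 0.6032 = 1.623 km/s.

Δv = 1.62 km/s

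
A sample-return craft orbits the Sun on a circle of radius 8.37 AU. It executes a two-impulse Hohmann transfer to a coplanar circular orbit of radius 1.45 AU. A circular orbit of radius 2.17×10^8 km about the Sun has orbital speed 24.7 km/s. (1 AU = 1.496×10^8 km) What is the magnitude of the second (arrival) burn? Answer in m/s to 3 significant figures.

Δv₂ = 7550 m/s

From the circular-orbit relation v² = μ/r at r = 2.17×10^8 km: μ = v²r = (24.7)² × 2.17×10^8 = 1.32390×10^11 km³/s².
In km: r₁ = 8.37 × 1.496×10^8 = 1.252152×10^9 km; r₂ = 1.45 × 1.496×10^8 = 2.1692×10^8 km.
Semi-major axis of the transfer orbit: a_t = (1.252152×10^9 + 2.1692×10^8)/2 = 7.34536×10^8 km.
On the circular orbit at r = 2.1692×10^8 km, v_c = √(μ/r) = 24.70455 km/s.
Transfer-orbit speed at the same r (vis-viva, a = a_t): v_t = √[μ(2/r − 1/a_t)] = 32.25515 km/s.
Δv₂ = |v_t − v_c| = |32.25515 − 24.70455| = 7.551 km/s.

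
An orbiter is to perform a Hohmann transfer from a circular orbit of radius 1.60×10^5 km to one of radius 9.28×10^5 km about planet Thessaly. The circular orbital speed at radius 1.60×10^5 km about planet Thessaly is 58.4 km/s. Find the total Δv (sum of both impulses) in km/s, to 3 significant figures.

Δv = 29.0 km/s

From the circular-orbit relation v² = μ/r at r = 1.60×10^5 km: μ = v²r = (58.4)² × 1.60×10^5 = 5.45690×10^8 km³/s².
Semi-major axis of the transfer orbit: a_t = (1.600×10^5 + 9.280×10^5)/2 = 5.440×10^5 km.
At r₁ the circular-orbit speed is v₁ = √(μ/r₁) = 58.400 km/s.
On the transfer ellipse at r₁, vis-viva gives v_p = √[μ(2/r₁ − 1/a_t)] = 76.276 km/s.
First burn Δv₁ = |v_p − v₁| = 17.876 km/s.
Circular speed at r₂: v₂ = √(μ/r₂) = 24.249 km/s.
Transfer-orbit speed at r₂: v_a = √[μ(2/r₂ − 1/a_t)] = 13.151 km/s.
Second burn Δv₂ = |v₂ − v_a| = 11.098 km/s.
Total Δv = Δv₁ + Δv₂ = 28.97 km/s.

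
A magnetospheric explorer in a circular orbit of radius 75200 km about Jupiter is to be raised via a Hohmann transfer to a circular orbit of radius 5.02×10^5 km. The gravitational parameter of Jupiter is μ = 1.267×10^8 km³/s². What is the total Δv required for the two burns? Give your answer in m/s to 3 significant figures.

Δv = 20900 m/s

The Hohmann ellipse has a_t = (r₁ + r₂)/2 = 2.886×10^5 km.
At r₁ the circular-orbit speed is v₁ = √(μ/r₁) = 41.05 km/s.
Transfer-orbit speed at r₁ (vis-viva): v_p = √[μ(2/r₁ − 1/a_t)] = 54.14 km/s.
First burn Δv₁ = |v_p − v₁| = 13.09 km/s.
Circular speed at r₂: v₂ = √(μ/r₂) = 15.887 km/s.
Transfer-orbit speed at r₂: v_a = √[μ(2/r₂ − 1/a_t)] = 8.1096 km/s.
Second burn Δv₂ = |v₂ − v_a| = 7.777 km/s.
Δv = Δv₁ + Δv₂ = 13.09 + 7.777 = 20.87 km/s.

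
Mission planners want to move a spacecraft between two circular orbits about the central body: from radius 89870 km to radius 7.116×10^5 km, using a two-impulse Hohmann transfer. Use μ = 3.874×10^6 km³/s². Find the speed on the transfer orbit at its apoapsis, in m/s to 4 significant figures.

The Hohmann ellipse has a_t = (r₁ + r₂)/2 = 4.00735×10^5 km.
At apoapsis, r = 7.116×10^5 km.
Vis-viva: v = √[μ(2/r − 1/a_t)] = √[3.874×10^6 × (2/7.116×10^5 − 1/4.00735×10^5)] = 1.105 km/s.

v = 1105 m/s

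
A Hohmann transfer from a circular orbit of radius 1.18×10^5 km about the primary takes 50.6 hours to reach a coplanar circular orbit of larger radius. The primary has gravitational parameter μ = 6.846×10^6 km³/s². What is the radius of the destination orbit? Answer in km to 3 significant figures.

Transfer time t = 50.6 hours = 1.8216×10^5 s, and t = π√(a_t³/μ).
So a_t = (μ t²/π²)^(1/3) = (6.846×10^6 × (1.8216×10^5)² / π²)^(1/3) = 2.8446×10^5 km.
Since a_t = (r₁ + r₂)/2, r₂ = 2a_t − r₁ = 2×2.8446×10^5 − 1.180×10^5 = 4.5092×10^5 km.

r₂ = 4.51×10^5 km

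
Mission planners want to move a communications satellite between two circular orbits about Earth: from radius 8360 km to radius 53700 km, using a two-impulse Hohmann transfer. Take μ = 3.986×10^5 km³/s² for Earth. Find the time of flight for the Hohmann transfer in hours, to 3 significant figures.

t = 7.56 hours

Transfer-ellipse semi-major axis a_t = (r₁ + r₂)/2 = (8360 + 53700)/2 = 31030 km.
Transfer time t = π√(a_t³/μ) = π√((31030)³ / 3.986×10^5) = 27200 s.
Converting: 27200 s ÷ 3600 s/hour = 7.56 hours.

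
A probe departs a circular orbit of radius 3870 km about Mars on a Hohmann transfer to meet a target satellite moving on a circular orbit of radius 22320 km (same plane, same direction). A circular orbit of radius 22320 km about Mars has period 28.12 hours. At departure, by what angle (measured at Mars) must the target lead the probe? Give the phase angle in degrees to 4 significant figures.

φ = 99.11°

From Kepler's third law T² = 4π²r³/μ at r = 22320 km, T = 28.12 hours = 28.12 × 3600 s = 1.01232×10^5 s: μ = 4π²r³/T² = 42835.8 km³/s².
Semi-major axis of the transfer orbit: a_t = (3870 + 22320)/2 = 13095 km.
The half-period of the transfer ellipse is t = π√(a_t³/μ) = 22746 s.
Target angular speed ω₂ = √(μ/r₂³) = 6.2067×10^-5 rad/s.
Angle swept by the target during transfer: ω₂·t = 1.4118 rad = 80.89°.
Arrival is 180° from departure on the ellipse, so φ = 180° − 80.89° = 99.11°.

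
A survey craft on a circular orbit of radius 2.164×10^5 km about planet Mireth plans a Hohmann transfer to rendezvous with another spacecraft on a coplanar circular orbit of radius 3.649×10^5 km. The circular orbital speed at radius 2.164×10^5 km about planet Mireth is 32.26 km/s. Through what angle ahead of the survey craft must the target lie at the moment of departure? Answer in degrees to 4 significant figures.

From the circular-orbit relation v² = μ/r at r = 2.164×10^5 km: μ = v²r = (32.26)² × 2.164×10^5 = 2.25209×10^8 km³/s².
Semi-major axis of the transfer orbit: a_t = (2.164×10^5 + 3.649×10^5)/2 = 2.9065×10^5 km.
The half-period of the transfer ellipse is t = π√(a_t³/μ) = 32803 s.
Target angular speed ω₂ = √(μ/r₂³) = 6.8082×10^-5 rad/s.
Angle swept by the target during transfer: ω₂·t = 2.2333 rad = 127.96°.
The survey craft traverses 180° on the transfer ellipse, so the target must lead by 180° − 127.96° = 52.04°.

φ = 52.04°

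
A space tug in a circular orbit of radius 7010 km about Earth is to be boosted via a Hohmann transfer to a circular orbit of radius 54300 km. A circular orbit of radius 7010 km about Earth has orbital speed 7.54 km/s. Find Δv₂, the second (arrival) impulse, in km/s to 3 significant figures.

From the circular-orbit relation v² = μ/r at r = 7010 km: μ = v²r = (7.54)² × 7010 = 3.98530×10^5 km³/s².
Semi-major axis of the transfer orbit: a_t = (7010 + 54300)/2 = 30655 km.
Circular speed at r = 54300 km: v_c = √(μ/r) = 2.7091 km/s.
Vis-viva on the transfer ellipse at r = 54300 km gives v_t = √[μ(2/r − 1/a_t)] = 1.2955 km/s.
Δv₂ = |v_t − v_c| = |1.2955 − 2.7091| = 1.414 km/s.

Δv₂ = 1.41 km/s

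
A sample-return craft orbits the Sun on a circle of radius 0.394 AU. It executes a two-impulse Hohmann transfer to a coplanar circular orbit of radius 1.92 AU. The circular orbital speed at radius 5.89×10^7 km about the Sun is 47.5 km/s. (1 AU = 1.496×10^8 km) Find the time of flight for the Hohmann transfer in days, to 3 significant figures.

From the circular-orbit relation v² = μ/r at r = 5.89×10^7 km: μ = v²r = (47.5)² × 5.89×10^7 = 1.32893×10^11 km³/s².
In km: r₁ = 0.394 × 1.496×10^8 = 5.89424×10^7 km; r₂ = 1.92 × 1.496×10^8 = 2.87232×10^8 km.
Semi-major axis of the transfer orbit: a_t = (5.89424×10^7 + 2.87232×10^8)/2 = 1.730872×10^8 km.
Half the transfer-orbit period gives t = π√(a_t³/μ) = 1.962×10^7 s.
Converting: 1.962×10^7 s ÷ 86400 s/day = 227 days.

t = 227 days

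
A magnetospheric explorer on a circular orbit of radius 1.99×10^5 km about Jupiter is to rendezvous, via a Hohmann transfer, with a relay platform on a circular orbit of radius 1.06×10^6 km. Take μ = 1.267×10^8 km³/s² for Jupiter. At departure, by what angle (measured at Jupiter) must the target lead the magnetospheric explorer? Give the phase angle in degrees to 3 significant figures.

φ = 97.6°

The Hohmann ellipse has a_t = (r₁ + r₂)/2 = 6.295×10^5 km.
Transfer time t = π√(a_t³/μ) = 1.3940×10^5 s.
The target's mean motion on its circular orbit is ω₂ = √(μ/r₂³) = 1.0314×10^-5 rad/s.
Angle swept by the target during transfer: ω₂·t = 1.4378 rad = 82.38°.
Arrival is 180° from departure on the ellipse, so φ = 180° − 82.38° = 97.6°.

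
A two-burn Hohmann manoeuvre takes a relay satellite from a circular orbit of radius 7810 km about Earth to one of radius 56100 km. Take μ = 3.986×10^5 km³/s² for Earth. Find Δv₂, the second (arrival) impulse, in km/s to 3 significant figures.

Δv₂ = 1.35 km/s

Transfer-ellipse semi-major axis a_t = (r₁ + r₂)/2 = (7810 + 56100)/2 = 31955 km.
Circular speed at r = 56100 km: v_c = √(μ/r) = 2.666 km/s.
Transfer-orbit speed at the same r (vis-viva, a = a_t): v_t = √[μ(2/r − 1/a_t)] = 1.318 km/s.
Δv₂ = |v_t − v_c| = |1.318 − 2.666| = 1.348 km/s.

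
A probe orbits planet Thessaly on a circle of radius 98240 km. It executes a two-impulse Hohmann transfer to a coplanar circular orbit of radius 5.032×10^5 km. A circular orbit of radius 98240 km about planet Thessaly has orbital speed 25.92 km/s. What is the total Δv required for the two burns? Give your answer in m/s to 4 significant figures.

Δv = 12520 m/s

From the circular-orbit relation v² = μ/r at r = 98240 km: μ = v²r = (25.92)² × 98240 = 6.60022×10^7 km³/s².
Semi-major axis of the transfer orbit: a_t = (98240 + 5.032×10^5)/2 = 3.0072×10^5 km.
At r₁ the circular-orbit speed is v₁ = √(μ/r₁) = 25.920 km/s.
On the transfer ellipse at r₁, vis-viva equation gives v_p = √[μ(2/r₁ − 1/a_t)] = 33.529 km/s.
First burn Δv₁ = |v_p − v₁| = 7.609 km/s.
Circular speed at r₂: v₂ = √(μ/r₂) = 11.453 km/s.
Transfer-orbit speed at r₂: v_a = √[μ(2/r₂ − 1/a_t)] = 6.5459 km/s.
Second burn Δv₂ = |v₂ − v_a| = 4.907 km/s.
Total Δv = Δv₁ + Δv₂ = 12.52 km/s.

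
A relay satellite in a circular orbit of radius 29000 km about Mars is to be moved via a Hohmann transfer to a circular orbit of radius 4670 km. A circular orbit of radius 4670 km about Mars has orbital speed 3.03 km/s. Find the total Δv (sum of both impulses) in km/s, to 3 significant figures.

Δv = 1.52 km/s

From the circular-orbit relation v² = μ/r at r = 4670 km: μ = v²r = (3.03)² × 4670 = 42874.8 km³/s².
Semi-major axis of the transfer orbit: a_t = (29000 + 4670)/2 = 16835 km.
At r₁ the circular-orbit speed is v₁ = √(μ/r₁) = 1.2159 km/s.
On the transfer ellipse at r₁, vis-viva equation gives v_a = √[μ(2/r₁ − 1/a_t)] = 0.64040 km/s.
First burn Δv₁ = |v_a − v₁| = 0.5755 km/s.
At r₂, v₂ = √(μ/r₂) = 3.0300 km/s.
Transfer-orbit speed at r₂: v_p = √[μ(2/r₂ − 1/a_t)] = 3.9768 km/s.
Second burn Δv₂ = |v₂ − v_p| = 0.9468 km/s.
Δv = Δv₁ + Δv₂ = 0.5755 + 0.9468 = 1.522 km/s.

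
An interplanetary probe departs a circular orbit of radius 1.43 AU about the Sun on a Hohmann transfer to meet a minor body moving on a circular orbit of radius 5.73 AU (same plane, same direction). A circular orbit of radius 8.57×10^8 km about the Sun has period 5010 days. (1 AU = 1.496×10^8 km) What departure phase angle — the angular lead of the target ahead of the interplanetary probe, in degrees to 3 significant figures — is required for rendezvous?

φ = 91.1°

From Kepler's third law T² = 4π²r³/μ at r = 8.57×10^8 km, T = 5010 days = 5010 × 86400 s = 4.32864×10^8 s: μ = 4π²r³/T² = 1.32617×10^11 km³/s².
In km: r₁ = 1.43 × 1.496×10^8 = 2.13928×10^8 km; r₂ = 5.73 × 1.496×10^8 = 8.57208×10^8 km.
The Hohmann ellipse has a_t = (r₁ + r₂)/2 = 5.35568×10^8 km.
Transfer time t = π√(a_t³/μ) = 1.06923×10^8 s.
Target angular speed ω₂ = √(μ/r₂³) = 1.45101×10^-8 rad/s.
Angle swept by the target during transfer: ω₂·t = 1.5515 rad = 88.89°.
The interplanetary probe traverses 180° on the transfer ellipse, so the target must lead by 180° − 88.89° = 91.1°.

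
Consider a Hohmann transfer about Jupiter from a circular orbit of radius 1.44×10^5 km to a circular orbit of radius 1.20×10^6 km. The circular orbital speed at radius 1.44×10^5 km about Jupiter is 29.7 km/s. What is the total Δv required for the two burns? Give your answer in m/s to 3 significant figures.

From the circular-orbit relation v² = μ/r at r = 1.44×10^5 km: μ = v²r = (29.7)² × 1.44×10^5 = 1.27021×10^8 km³/s².
Semi-major axis of the transfer orbit: a_t = (1.440×10^5 + 1.200×10^6)/2 = 6.720×10^5 km.
Circular speed at r₁: v₁ = √(μ/r₁) = √(1.27021×10^8/1.440×10^5) = 29.700 km/s.
On the transfer ellipse at r₁, v² = μ(2/r − 1/a) gives v_p = √[μ(2/r₁ − 1/a_t)] = 39.688 km/s.
First burn Δv₁ = |v_p − v₁| = 9.988 km/s.
Circular speed at r₂: v₂ = √(μ/r₂) = 10.2884 km/s.
Transfer-orbit speed at r₂: v_a = √[μ(2/r₂ − 1/a_t)] = 4.76260 km/s.
Second burn Δv₂ = |v₂ − v_a| = 5.526 km/s.
Total Δv = Δv₁ + Δv₂ = 15.51 km/s.

Δv = 15500 m/s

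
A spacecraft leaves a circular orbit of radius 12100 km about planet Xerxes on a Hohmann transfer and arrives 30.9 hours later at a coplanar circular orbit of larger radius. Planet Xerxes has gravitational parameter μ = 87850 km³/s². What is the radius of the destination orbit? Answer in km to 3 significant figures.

Transfer time t = 30.9 hours = 1.1124×10^5 s, and t = π√(a_t³/μ).
So a_t = (μ t²/π²)^(1/3) = (87850 × (1.1124×10^5)² / π²)^(1/3) = 47935 km.
Since a_t = (r₁ + r₂)/2, r₂ = 2a_t − r₁ = 2×47935 − 12100 = 83770 km.

r₂ = 83800 km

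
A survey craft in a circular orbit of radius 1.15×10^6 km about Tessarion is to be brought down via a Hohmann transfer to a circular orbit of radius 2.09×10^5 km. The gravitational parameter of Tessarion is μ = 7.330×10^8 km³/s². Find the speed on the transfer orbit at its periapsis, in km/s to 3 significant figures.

v = 77.0 km/s

Semi-major axis of the transfer orbit: a_t = (1.150×10^6 + 2.090×10^5)/2 = 6.795×10^5 km.
At periapsis, r = 2.090×10^5 km.
Applying v² = μ(2/r − 1/a_t): v = 77.04 km/s.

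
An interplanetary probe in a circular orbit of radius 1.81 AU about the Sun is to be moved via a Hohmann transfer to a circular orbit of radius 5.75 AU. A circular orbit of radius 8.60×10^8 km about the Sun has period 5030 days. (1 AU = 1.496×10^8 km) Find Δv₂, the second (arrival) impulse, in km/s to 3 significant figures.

From Kepler's third law T² = 4π²r³/μ at r = 8.60×10^8 km, T = 5030 days = 5030 × 86400 s = 4.34592×10^8 s: μ = 4π²r³/T² = 1.32951×10^11 km³/s².
In km: r₁ = 1.81 × 1.496×10^8 = 2.70776×10^8 km; r₂ = 5.75 × 1.496×10^8 = 8.602×10^8 km.
Transfer-ellipse semi-major axis a_t = (r₁ + r₂)/2 = (2.70776×10^8 + 8.602×10^8)/2 = 5.65488×10^8 km.
Circular speed at r = 8.602×10^8 km: v_c = √(μ/r) = 12.432 km/s.
Vis-viva on the transfer ellipse at r = 8.602×10^8 km gives v_t = √[μ(2/r − 1/a_t)] = 8.6028 km/s.
Δv₂ = |v_t − v_c| = |8.6028 − 12.432| = 3.829 km/s.

Δv₂ = 3.83 km/s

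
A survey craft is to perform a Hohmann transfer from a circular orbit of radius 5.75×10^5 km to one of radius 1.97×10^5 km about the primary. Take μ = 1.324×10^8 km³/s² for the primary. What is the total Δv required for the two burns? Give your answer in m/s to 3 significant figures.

Δv = 10100 m/s

The Hohmann ellipse has a_t = (r₁ + r₂)/2 = 3.860×10^5 km.
At r₁ the circular-orbit speed is v₁ = √(μ/r₁) = 15.1743 km/s.
Transfer-orbit speed at r₁ (vis-viva): v_a = √[μ(2/r₁ − 1/a_t)] = 10.8405 km/s.
First burn Δv₁ = |v_a − v₁| = 4.334 km/s.
At r₂, v₂ = √(μ/r₂) = 25.9245 km/s.
Transfer-orbit speed at r₂: v_p = √[μ(2/r₂ − 1/a_t)] = 31.6411 km/s.
Second burn Δv₂ = |v₂ − v_p| = 5.717 km/s.
Total Δv = Δv₁ + Δv₂ = 10.05 km/s.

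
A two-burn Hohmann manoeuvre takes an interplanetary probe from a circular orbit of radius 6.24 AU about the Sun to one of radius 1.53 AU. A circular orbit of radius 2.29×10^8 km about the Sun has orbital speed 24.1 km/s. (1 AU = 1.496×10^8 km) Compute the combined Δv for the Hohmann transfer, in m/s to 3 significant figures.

Δv = 10900 m/s

From the circular-orbit relation v² = μ/r at r = 2.29×10^8 km: μ = v²r = (24.1)² × 2.29×10^8 = 1.33005×10^11 km³/s².
In km: r₁ = 6.24 × 1.496×10^8 = 9.33504×10^8 km; r₂ = 1.53 × 1.496×10^8 = 2.28888×10^8 km.
The Hohmann ellipse has a_t = (r₁ + r₂)/2 = 5.81196×10^8 km.
Circular speed at r₁: v₁ = √(μ/r₁) = √(1.33005×10^11/9.33504×10^8) = 11.9365 km/s.
Transfer-orbit speed at r₁ (v² = μ(2/r − 1/a)): v_a = √[μ(2/r₁ − 1/a_t)] = 7.49078 km/s.
First burn Δv₁ = |v_a − v₁| = 4.446 km/s.
At r₂, v₂ = √(μ/r₂) = 24.106 km/s.
Transfer-orbit speed at r₂: v_p = √[μ(2/r₂ − 1/a_t)] = 30.551 km/s.
Second burn Δv₂ = |v₂ − v_p| = 6.445 km/s.
Total Δv = Δv₁ + Δv₂ = 10.89 km/s.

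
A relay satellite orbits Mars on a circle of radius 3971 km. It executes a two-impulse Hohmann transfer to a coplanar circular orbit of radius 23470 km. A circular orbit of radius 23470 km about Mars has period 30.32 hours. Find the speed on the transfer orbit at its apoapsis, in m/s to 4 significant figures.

v = 726.8 m/s

From Kepler's third law T² = 4π²r³/μ at r = 23470 km, T = 30.32 hours = 30.32 × 3600 s = 1.09152×10^5 s: μ = 4π²r³/T² = 42838.6 km³/s².
The Hohmann ellipse has a_t = (r₁ + r₂)/2 = 13720.5 km.
At apoapsis, r = 23470 km.
From the vis-viva equation, v = √[μ(2/r − 1/a_t)] = 0.7268 km/s.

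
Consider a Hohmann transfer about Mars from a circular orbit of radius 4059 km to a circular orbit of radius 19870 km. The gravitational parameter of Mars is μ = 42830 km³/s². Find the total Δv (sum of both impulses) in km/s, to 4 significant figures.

Transfer-ellipse semi-major axis a_t = (r₁ + r₂)/2 = (4059 + 19870)/2 = 11964.5 km.
Circular speed at r₁: v₁ = √(μ/r₁) = √(42830/4059) = 3.2484 km/s.
On the transfer ellipse at r₁, vis-viva equation gives v_p = √[μ(2/r₁ − 1/a_t)] = 4.1862 km/s.
First burn Δv₁ = |v_p − v₁| = 0.9378 km/s.
Circular speed at r₂: v₂ = √(μ/r₂) = 1.46817 km/s.
Transfer-orbit speed at r₂: v_a = √[μ(2/r₂ − 1/a_t)] = 0.855140 km/s.
Second burn Δv₂ = |v₂ − v_a| = 0.6130 km/s.
Δv = Δv₁ + Δv₂ = 0.9378 + 0.6130 = 1.551 km/s.

Δv = 1.551 km/s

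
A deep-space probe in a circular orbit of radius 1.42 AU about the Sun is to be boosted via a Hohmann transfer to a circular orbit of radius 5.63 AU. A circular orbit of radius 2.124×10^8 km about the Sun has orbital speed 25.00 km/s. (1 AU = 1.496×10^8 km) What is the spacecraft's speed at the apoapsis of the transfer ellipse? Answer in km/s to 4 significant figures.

From the circular-orbit relation v² = μ/r at r = 2.124×10^8 km: μ = v²r = (25.00)² × 2.124×10^8 = 1.32750×10^11 km³/s².
In km: r₁ = 1.42 × 1.496×10^8 = 2.12432×10^8 km; r₂ = 5.63 × 1.496×10^8 = 8.42248×10^8 km.
Semi-major axis of the transfer orbit: a_t = (2.12432×10^8 + 8.42248×10^8)/2 = 5.2734×10^8 km.
The apoapsis of the transfer ellipse is at r = 8.42248×10^8 km.
From the vis-viva equation, v = √[μ(2/r − 1/a_t)] = 7.968 km/s.

v = 7.968 km/s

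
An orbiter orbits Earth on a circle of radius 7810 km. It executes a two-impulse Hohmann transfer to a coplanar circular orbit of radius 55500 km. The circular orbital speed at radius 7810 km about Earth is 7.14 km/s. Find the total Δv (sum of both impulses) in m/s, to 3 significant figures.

Δv = 3660 m/s

From the circular-orbit relation v² = μ/r at r = 7810 km: μ = v²r = (7.14)² × 7810 = 3.98151×10^5 km³/s².
The Hohmann ellipse has a_t = (r₁ + r₂)/2 = 31655 km.
Circular speed at r₁: v₁ = √(μ/r₁) = √(3.98151×10^5/7810) = 7.140 km/s.
Transfer-orbit speed at r₁ (vis-viva equation): v_p = √[μ(2/r₁ − 1/a_t)] = 9.454 km/s.
First burn Δv₁ = |v_p − v₁| = 2.314 km/s.
Circular speed at r₂: v₂ = √(μ/r₂) = 2.678 km/s.
Transfer-orbit speed at r₂: v_a = √[μ(2/r₂ − 1/a_t)] = 1.330 km/s.
Second burn Δv₂ = |v₂ − v_a| = 1.348 km/s.
Total Δv = Δv₁ + Δv₂ = 3.662 km/s.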